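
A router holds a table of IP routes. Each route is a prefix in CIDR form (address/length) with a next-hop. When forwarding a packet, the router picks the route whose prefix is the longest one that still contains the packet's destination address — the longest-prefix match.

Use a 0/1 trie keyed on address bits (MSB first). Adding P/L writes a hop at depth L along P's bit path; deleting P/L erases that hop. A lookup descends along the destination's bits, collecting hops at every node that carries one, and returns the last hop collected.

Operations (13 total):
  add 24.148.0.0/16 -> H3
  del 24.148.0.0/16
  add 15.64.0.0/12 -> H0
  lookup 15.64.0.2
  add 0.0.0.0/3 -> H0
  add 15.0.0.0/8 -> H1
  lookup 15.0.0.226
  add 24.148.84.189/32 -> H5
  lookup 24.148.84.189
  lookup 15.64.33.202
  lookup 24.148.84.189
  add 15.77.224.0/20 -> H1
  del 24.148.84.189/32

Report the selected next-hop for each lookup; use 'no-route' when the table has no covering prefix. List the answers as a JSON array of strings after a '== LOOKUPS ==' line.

Apply in order:
  add 24.148.0.0/16 -> H3 at depth 16
  del 24.148.0.0/16 (clear depth 16)
  add 15.64.0.0/12 -> H0 at depth 12
  ? 15.64.0.2  path d0:-→d1:-→d2:-→d3:-→d4:-→d5:-→d6:-→d7:-→d8:-→d9:-→d10:-→d11:-→d12:H0  best=H0
  add 0.0.0.0/3 -> H0 at depth 3
  add 15.0.0.0/8 -> H1 at depth 8
  ? 15.0.0.226  path d0:-→d1:-→d2:-→d3:H0→d4:-→d5:-→d6:-→d7:-→d8:H1→d9:-  best=H1
  add 24.148.84.189/32 -> H5 at depth 32
  ? 24.148.84.189  path d0:-→d1:-→d2:-→d3:H0→d4:-→d5:-→d6:-→d7:-→d8:-→d9:-→d10:-→d11:-→d12:-→d13:-→d14:-→d15:-→d16:-→d17:-→d18:-→d19:-→d20:-→d21:-→d22:-→d23:-→d24:-→d25:-→d26:-→d27:-→d28:-→d29:-→d30:-→d31:-→d32:H5  best=H5
  ? 15.64.33.202  path d0:-→d1:-→d2:-→d3:H0→d4:-→d5:-→d6:-→d7:-→d8:H1→d9:-→d10:-→d11:-→d12:H0  best=H0
  ? 24.148.84.189  path d0:-→d1:-→d2:-→d3:H0→d4:-→d5:-→d6:-→d7:-→d8:-→d9:-→d10:-→d11:-→d12:-→d13:-→d14:-→d15:-→d16:-→d17:-→d18:-→d19:-→d20:-→d21:-→d22:-→d23:-→d24:-→d25:-→d26:-→d27:-→d28:-→d29:-→d30:-→d31:-→d32:H5  best=H5
  add 15.77.224.0/20 -> H1 at depth 20
  del 24.148.84.189/32 (clear depth 32)

== LOOKUPS ==
["H0","H1","H5","H0","H5"]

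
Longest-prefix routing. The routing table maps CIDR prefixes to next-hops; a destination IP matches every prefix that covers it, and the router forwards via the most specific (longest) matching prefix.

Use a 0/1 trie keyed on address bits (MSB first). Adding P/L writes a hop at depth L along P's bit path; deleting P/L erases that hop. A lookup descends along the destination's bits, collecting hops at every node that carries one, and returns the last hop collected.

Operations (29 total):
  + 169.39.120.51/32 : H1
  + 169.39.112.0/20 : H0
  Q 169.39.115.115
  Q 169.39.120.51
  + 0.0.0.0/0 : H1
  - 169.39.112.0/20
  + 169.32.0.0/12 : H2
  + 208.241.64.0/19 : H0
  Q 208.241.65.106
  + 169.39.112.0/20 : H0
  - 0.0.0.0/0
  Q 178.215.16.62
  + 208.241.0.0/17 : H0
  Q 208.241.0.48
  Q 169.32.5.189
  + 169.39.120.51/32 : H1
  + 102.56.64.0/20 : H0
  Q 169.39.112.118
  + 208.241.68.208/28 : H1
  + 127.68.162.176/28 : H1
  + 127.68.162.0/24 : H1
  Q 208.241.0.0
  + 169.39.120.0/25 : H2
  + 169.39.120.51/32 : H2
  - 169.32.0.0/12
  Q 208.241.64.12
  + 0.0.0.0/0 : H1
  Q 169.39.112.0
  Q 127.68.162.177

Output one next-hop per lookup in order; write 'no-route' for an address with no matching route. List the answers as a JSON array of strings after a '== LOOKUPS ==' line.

Trace:
  add 169.39.120.51/32 -> H1 at depth 32
  add 169.39.112.0/20 -> H0 at depth 20
  ? 169.39.115.115  path d0:-→d1:-→d2:-→d3:-→d4:-→d5:-→d6:-→d7:-→d8:-→d9:-→d10:-→d11:-→d12:-→d13:-→d14:-→d15:-→d16:-→d17:-→d18:-→d19:-→d20:H0  best=H0
  ? 169.39.120.51  path d0:-→d1:-→d2:-→d3:-→d4:-→d5:-→d6:-→d7:-→d8:-→d9:-→d10:-→d11:-→d12:-→d13:-→d14:-→d15:-→d16:-→d17:-→d18:-→d19:-→d20:H0→d21:-→d22:-→d23:-→d24:-→d25:-→d26:-→d27:-→d28:-→d29:-→d30:-→d31:-→d32:H1  best=H1
  add 0.0.0.0/0 -> H1 at depth 0
  del 169.39.112.0/20 (clear depth 20)
  add 169.32.0.0/12 -> H2 at depth 12
  add 208.241.64.0/19 -> H0 at depth 19
  ? 208.241.65.106  path d0:H1→d1:-→d2:-→d3:-→d4:-→d5:-→d6:-→d7:-→d8:-→d9:-→d10:-→d11:-→d12:-→d13:-→d14:-→d15:-→d16:-→d17:-→d18:-→d19:H0  best=H0
  add 169.39.112.0/20 -> H0 at depth 20
  del 0.0.0.0/0 (clear depth 0)
  ? 178.215.16.62  path d0:-→d1:-→d2:-→d3:-  best=no-route
  add 208.241.0.0/17 -> H0 at depth 17
  ? 208.241.0.48  path d0:-→d1:-→d2:-→d3:-→d4:-→d5:-→d6:-→d7:-→d8:-→d9:-→d10:-→d11:-→d12:-→d13:-→d14:-→d15:-→d16:-→d17:H0  best=H0
  ? 169.32.5.189  path d0:-→d1:-→d2:-→d3:-→d4:-→d5:-→d6:-→d7:-→d8:-→d9:-→d10:-→d11:-→d12:H2→d13:-  best=H2
  add 169.39.120.51/32 -> H1 at depth 32
  add 102.56.64.0/20 -> H0 at depth 20
  ? 169.39.112.118  path d0:-→d1:-→d2:-→d3:-→d4:-→d5:-→d6:-→d7:-→d8:-→d9:-→d10:-→d11:-→d12:H2→d13:-→d14:-→d15:-→d16:-→d17:-→d18:-→d19:-→d20:H0  best=H0
  add 208.241.68.208/28 -> H1 at depth 28
  add 127.68.162.176/28 -> H1 at depth 28
  add 127.68.162.0/24 -> H1 at depth 24
  ? 208.241.0.0  path d0:-→d1:-→d2:-→d3:-→d4:-→d5:-→d6:-→d7:-→d8:-→d9:-→d10:-→d11:-→d12:-→d13:-→d14:-→d15:-→d16:-→d17:H0  best=H0
  add 169.39.120.0/25 -> H2 at depth 25
  add 169.39.120.51/32 -> H2 at depth 32
  del 169.32.0.0/12 (clear depth 12)
  ? 208.241.64.12  path d0:-→d1:-→d2:-→d3:-→d4:-→d5:-→d6:-→d7:-→d8:-→d9:-→d10:-→d11:-→d12:-→d13:-→d14:-→d15:-→d16:-→d17:H0→d18:-→d19:H0→d20:-→d21:-  best=H0
  add 0.0.0.0/0 -> H1 at depth 0
  ? 169.39.112.0  path d0:H1→d1:-→d2:-→d3:-→d4:-→d5:-→d6:-→d7:-→d8:-→d9:-→d10:-→d11:-→d12:-→d13:-→d14:-→d15:-→d16:-→d17:-→d18:-→d19:-→d20:H0  best=H0
  ? 127.68.162.177  path d0:H1→d1:-→d2:-→d3:-→d4:-→d5:-→d6:-→d7:-→d8:-→d9:-→d10:-→d11:-→d12:-→d13:-→d14:-→d15:-→d16:-→d17:-→d18:-→d19:-→d20:-→d21:-→d22:-→d23:-→d24:H1→d25:-→d26:-→d27:-→d28:H1  best=H1

== LOOKUPS ==
["H0","H1","H0","no-route","H0","H2","H0","H0","H0","H0","H1"]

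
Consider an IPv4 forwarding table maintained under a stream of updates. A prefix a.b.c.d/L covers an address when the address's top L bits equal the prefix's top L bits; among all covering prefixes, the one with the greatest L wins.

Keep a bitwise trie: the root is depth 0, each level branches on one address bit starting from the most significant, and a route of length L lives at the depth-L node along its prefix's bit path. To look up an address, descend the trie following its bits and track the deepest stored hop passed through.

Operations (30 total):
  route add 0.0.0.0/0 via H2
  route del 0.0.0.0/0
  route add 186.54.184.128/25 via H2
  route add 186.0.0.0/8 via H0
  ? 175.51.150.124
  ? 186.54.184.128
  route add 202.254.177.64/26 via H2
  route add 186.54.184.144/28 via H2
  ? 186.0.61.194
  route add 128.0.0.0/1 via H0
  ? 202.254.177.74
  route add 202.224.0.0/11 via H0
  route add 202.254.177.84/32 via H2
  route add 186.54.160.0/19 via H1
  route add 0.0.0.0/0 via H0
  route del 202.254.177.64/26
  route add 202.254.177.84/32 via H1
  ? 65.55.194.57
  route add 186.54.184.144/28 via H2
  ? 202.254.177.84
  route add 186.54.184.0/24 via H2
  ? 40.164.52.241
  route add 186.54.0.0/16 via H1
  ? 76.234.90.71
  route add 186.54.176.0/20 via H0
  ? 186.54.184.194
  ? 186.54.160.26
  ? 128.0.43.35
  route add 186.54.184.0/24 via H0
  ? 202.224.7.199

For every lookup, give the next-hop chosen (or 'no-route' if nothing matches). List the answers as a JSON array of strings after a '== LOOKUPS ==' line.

Process each operation:
  + 0.0.0.0/0 (H2) depth=0
  del 0.0.0.0/0 (clear depth 0)
  + 186.54.184.128/25 (H2) depth=25
  + 186.0.0.0/8 (H0) depth=8
  Q 175.51.150.124: descend 101 ; hops seen [∅] ; pick no-route
  Q 186.54.184.128: descend 1011101000110110101110001 ; hops seen [H0,H2] ; pick H2
  + 202.254.177.64/26 (H2) depth=26
  + 186.54.184.144/28 (H2) depth=28
  Q 186.0.61.194: descend 1011101000 ; hops seen [H0] ; pick H0
  + 128.0.0.0/1 (H0) depth=1
  Q 202.254.177.74: descend 11001010111111101011000101 ; hops seen [H0,H2] ; pick H2
  + 202.224.0.0/11 (H0) depth=11
  + 202.254.177.84/32 (H2) depth=32
  + 186.54.160.0/19 (H1) depth=19
  + 0.0.0.0/0 (H0) depth=0
  del 202.254.177.64/26 (clear depth 26)
  + 202.254.177.84/32 (H1) depth=32
  Q 65.55.194.57: descend ε ; hops seen [H0] ; pick H0
  + 186.54.184.144/28 (H2) depth=28
  Q 202.254.177.84: descend 11001010111111101011000101010100 ; hops seen [H0,H0,H0,H1] ; pick H1
  + 186.54.184.0/24 (H2) depth=24
  Q 40.164.52.241: descend ε ; hops seen [H0] ; pick H0
  + 186.54.0.0/16 (H1) depth=16
  Q 76.234.90.71: descend ε ; hops seen [H0] ; pick H0
  + 186.54.176.0/20 (H0) depth=20
  Q 186.54.184.194: descend 1011101000110110101110001 ; hops seen [H0,H0,H0,H1,H1,H0,H2,H2] ; pick H2
  Q 186.54.160.26: descend 1011101000110110101 ; hops seen [H0,H0,H0,H1,H1] ; pick H1
  Q 128.0.43.35: descend 10 ; hops seen [H0,H0] ; pick H0
  + 186.54.184.0/24 (H0) depth=24
  Q 202.224.7.199: descend 11001010111 ; hops seen [H0,H0,H0] ; pick H0

== LOOKUPS ==
["no-route","H2","H0","H2","H0","H1","H0","H0","H2","H1","H0","H0"]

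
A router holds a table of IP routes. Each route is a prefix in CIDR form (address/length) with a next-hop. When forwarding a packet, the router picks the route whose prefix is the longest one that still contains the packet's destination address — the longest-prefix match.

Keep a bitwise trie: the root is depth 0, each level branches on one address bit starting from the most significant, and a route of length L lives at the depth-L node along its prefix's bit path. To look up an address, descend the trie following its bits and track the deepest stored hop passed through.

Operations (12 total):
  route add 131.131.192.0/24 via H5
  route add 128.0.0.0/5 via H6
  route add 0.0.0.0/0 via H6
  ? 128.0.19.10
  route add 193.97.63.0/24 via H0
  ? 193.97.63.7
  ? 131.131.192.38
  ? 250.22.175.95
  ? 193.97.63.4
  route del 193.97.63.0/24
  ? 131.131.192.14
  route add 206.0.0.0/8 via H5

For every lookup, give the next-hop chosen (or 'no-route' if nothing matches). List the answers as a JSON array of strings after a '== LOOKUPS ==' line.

Trace:
  + 131.131.192.0/24 (H5) depth=24
  + 128.0.0.0/5 (H6) depth=5
  + 0.0.0.0/0 (H6) depth=0
  ? 128.0.19.10  path d0:H6→d1:-→d2:-→d3:-→d4:-→d5:H6→d6:-  best=H6
  + 193.97.63.0/24 (H0) depth=24
  ? 193.97.63.7  path d0:H6→d1:-→d2:-→d3:-→d4:-→d5:-→d6:-→d7:-→d8:-→d9:-→d10:-→d11:-→d12:-→d13:-→d14:-→d15:-→d16:-→d17:-→d18:-→d19:-→d20:-→d21:-→d22:-→d23:-→d24:H0  best=H0
  ? 131.131.192.38  path d0:H6→d1:-→d2:-→d3:-→d4:-→d5:H6→d6:-→d7:-→d8:-→d9:-→d10:-→d11:-→d12:-→d13:-→d14:-→d15:-→d16:-→d17:-→d18:-→d19:-→d20:-→d21:-→d22:-→d23:-→d24:H5  best=H5
  ? 250.22.175.95  path d0:H6→d1:-→d2:-  best=H6
  ? 193.97.63.4  path d0:H6→d1:-→d2:-→d3:-→d4:-→d5:-→d6:-→d7:-→d8:-→d9:-→d10:-→d11:-→d12:-→d13:-→d14:-→d15:-→d16:-→d17:-→d18:-→d19:-→d20:-→d21:-→d22:-→d23:-→d24:H0  best=H0
  del 193.97.63.0/24 (clear depth 24)
  ? 131.131.192.14  path d0:H6→d1:-→d2:-→d3:-→d4:-→d5:H6→d6:-→d7:-→d8:-→d9:-→d10:-→d11:-→d12:-→d13:-→d14:-→d15:-→d16:-→d17:-→d18:-→d19:-→d20:-→d21:-→d22:-→d23:-→d24:H5  best=H5
  + 206.0.0.0/8 (H5) depth=8

== LOOKUPS ==
["H6","H0","H5","H6","H0","H5"]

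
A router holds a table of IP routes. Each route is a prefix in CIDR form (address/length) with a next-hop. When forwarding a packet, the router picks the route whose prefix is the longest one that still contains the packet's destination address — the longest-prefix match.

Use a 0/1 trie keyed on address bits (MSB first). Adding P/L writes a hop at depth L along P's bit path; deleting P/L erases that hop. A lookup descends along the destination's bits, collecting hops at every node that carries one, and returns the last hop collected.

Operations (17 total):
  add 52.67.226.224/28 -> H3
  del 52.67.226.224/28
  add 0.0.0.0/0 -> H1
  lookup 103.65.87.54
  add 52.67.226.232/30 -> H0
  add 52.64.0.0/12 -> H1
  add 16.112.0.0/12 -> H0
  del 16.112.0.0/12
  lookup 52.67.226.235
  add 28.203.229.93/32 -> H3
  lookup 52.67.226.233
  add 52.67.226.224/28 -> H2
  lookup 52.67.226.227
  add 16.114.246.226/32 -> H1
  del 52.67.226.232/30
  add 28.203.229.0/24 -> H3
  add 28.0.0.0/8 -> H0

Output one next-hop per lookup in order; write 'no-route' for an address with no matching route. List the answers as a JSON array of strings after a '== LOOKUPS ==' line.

Trace:
  add 52.67.226.224/28 -> H3 at depth 28
  del 52.67.226.224/28 (clear depth 28)
  add 0.0.0.0/0 -> H1 at depth 0
  Q 103.65.87.54: descend 0 ; hops seen [H1] ; pick H1
  add 52.67.226.232/30 -> H0 at depth 30
  add 52.64.0.0/12 -> H1 at depth 12
  add 16.112.0.0/12 -> H0 at depth 12
  del 16.112.0.0/12 (clear depth 12)
  Q 52.67.226.235: descend 001101000100001111100010111010 ; hops seen [H1,H1,H0] ; pick H0
  add 28.203.229.93/32 -> H3 at depth 32
  Q 52.67.226.233: descend 001101000100001111100010111010 ; hops seen [H1,H1,H0] ; pick H0
  add 52.67.226.224/28 -> H2 at depth 28
  Q 52.67.226.227: descend 0011010001000011111000101110 ; hops seen [H1,H1,H2] ; pick H2
  add 16.114.246.226/32 -> H1 at depth 32
  del 52.67.226.232/30 (clear depth 30)
  add 28.203.229.0/24 -> H3 at depth 24
  add 28.0.0.0/8 -> H0 at depth 8

== LOOKUPS ==
["H1","H0","H0","H2"]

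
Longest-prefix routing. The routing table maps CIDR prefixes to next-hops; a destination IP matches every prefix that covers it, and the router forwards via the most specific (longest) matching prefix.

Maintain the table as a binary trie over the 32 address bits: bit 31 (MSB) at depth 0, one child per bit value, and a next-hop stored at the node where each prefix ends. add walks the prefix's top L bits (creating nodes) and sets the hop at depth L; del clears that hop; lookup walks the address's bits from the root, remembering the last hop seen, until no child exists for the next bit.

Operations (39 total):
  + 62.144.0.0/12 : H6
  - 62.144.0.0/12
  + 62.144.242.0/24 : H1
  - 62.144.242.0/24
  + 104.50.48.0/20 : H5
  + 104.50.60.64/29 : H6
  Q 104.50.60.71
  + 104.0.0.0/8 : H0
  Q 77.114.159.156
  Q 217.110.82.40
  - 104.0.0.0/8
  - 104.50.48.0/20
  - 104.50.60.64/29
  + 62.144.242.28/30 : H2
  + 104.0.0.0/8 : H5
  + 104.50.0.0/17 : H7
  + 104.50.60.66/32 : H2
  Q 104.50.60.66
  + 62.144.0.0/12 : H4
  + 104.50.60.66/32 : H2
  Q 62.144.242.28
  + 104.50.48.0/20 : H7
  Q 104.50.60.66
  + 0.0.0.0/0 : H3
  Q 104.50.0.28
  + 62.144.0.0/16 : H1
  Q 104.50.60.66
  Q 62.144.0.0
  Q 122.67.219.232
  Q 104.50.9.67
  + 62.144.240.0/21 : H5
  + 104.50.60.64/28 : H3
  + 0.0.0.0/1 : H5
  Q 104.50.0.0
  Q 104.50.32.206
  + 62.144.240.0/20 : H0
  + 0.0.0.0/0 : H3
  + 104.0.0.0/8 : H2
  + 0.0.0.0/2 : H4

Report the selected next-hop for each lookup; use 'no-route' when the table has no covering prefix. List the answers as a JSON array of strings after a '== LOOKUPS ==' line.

Process each operation:
  add 62.144.0.0/12 -> H6 at depth 12
  - 62.144.0.0/12 clear@12
  add 62.144.242.0/24 -> H1 at depth 24
  - 62.144.242.0/24 clear@24
  add 104.50.48.0/20 -> H5 at depth 20
  add 104.50.60.64/29 -> H6 at depth 29
  ? 104.50.60.71  path d0:-→d1:-→d2:-→d3:-→d4:-→d5:-→d6:-→d7:-→d8:-→d9:-→d10:-→d11:-→d12:-→d13:-→d14:-→d15:-→d16:-→d17:-→d18:-→d19:-→d20:H5→d21:-→d22:-→d23:-→d24:-→d25:-→d26:-→d27:-→d28:-→d29:H6  best=H6
  add 104.0.0.0/8 -> H0 at depth 8
  ? 77.114.159.156  path d0:-→d1:-→d2:-  best=no-route
  ? 217.110.82.40  path d0:-  best=no-route
  - 104.0.0.0/8 clear@8
  - 104.50.48.0/20 clear@20
  - 104.50.60.64/29 clear@29
  add 62.144.242.28/30 -> H2 at depth 30
  add 104.0.0.0/8 -> H5 at depth 8
  add 104.50.0.0/17 -> H7 at depth 17
  add 104.50.60.66/32 -> H2 at depth 32
  ? 104.50.60.66  path d0:-→d1:-→d2:-→d3:-→d4:-→d5:-→d6:-→d7:-→d8:H5→d9:-→d10:-→d11:-→d12:-→d13:-→d14:-→d15:-→d16:-→d17:H7→d18:-→d19:-→d20:-→d21:-→d22:-→d23:-→d24:-→d25:-→d26:-→d27:-→d28:-→d29:-→d30:-→d31:-→d32:H2  best=H2
  add 62.144.0.0/12 -> H4 at depth 12
  add 104.50.60.66/32 -> H2 at depth 32
  ? 62.144.242.28  path d0:-→d1:-→d2:-→d3:-→d4:-→d5:-→d6:-→d7:-→d8:-→d9:-→d10:-→d11:-→d12:H4→d13:-→d14:-→d15:-→d16:-→d17:-→d18:-→d19:-→d20:-→d21:-→d22:-→d23:-→d24:-→d25:-→d26:-→d27:-→d28:-→d29:-→d30:H2  best=H2
  add 104.50.48.0/20 -> H7 at depth 20
  ? 104.50.60.66  path d0:-→d1:-→d2:-→d3:-→d4:-→d5:-→d6:-→d7:-→d8:H5→d9:-→d10:-→d11:-→d12:-→d13:-→d14:-→d15:-→d16:-→d17:H7→d18:-→d19:-→d20:H7→d21:-→d22:-→d23:-→d24:-→d25:-→d26:-→d27:-→d28:-→d29:-→d30:-→d31:-→d32:H2  best=H2
  add 0.0.0.0/0 -> H3 at depth 0
  ? 104.50.0.28  path d0:H3→d1:-→d2:-→d3:-→d4:-→d5:-→d6:-→d7:-→d8:H5→d9:-→d10:-→d11:-→d12:-→d13:-→d14:-→d15:-→d16:-→d17:H7→d18:-  best=H7
  add 62.144.0.0/16 -> H1 at depth 16
  ? 104.50.60.66  path d0:H3→d1:-→d2:-→d3:-→d4:-→d5:-→d6:-→d7:-→d8:H5→d9:-→d10:-→d11:-→d12:-→d13:-→d14:-→d15:-→d16:-→d17:H7→d18:-→d19:-→d20:H7→d21:-→d22:-→d23:-→d24:-→d25:-→d26:-→d27:-→d28:-→d29:-→d30:-→d31:-→d32:H2  best=H2
  ? 62.144.0.0  path d0:H3→d1:-→d2:-→d3:-→d4:-→d5:-→d6:-→d7:-→d8:-→d9:-→d10:-→d11:-→d12:H4→d13:-→d14:-→d15:-→d16:H1  best=H1
  ? 122.67.219.232  path d0:H3→d1:-→d2:-→d3:-  best=H3
  ? 104.50.9.67  path d0:H3→d1:-→d2:-→d3:-→d4:-→d5:-→d6:-→d7:-→d8:H5→d9:-→d10:-→d11:-→d12:-→d13:-→d14:-→d15:-→d16:-→d17:H7→d18:-  best=H7
  add 62.144.240.0/21 -> H5 at depth 21
  add 104.50.60.64/28 -> H3 at depth 28
  add 0.0.0.0/1 -> H5 at depth 1
  ? 104.50.0.0  path d0:H3→d1:H5→d2:-→d3:-→d4:-→d5:-→d6:-→d7:-→d8:H5→d9:-→d10:-→d11:-→d12:-→d13:-→d14:-→d15:-→d16:-→d17:H7→d18:-  best=H7
  ? 104.50.32.206  path d0:H3→d1:H5→d2:-→d3:-→d4:-→d5:-→d6:-→d7:-→d8:H5→d9:-→d10:-→d11:-→d12:-→d13:-→d14:-→d15:-→d16:-→d17:H7→d18:-→d19:-  best=H7
  add 62.144.240.0/20 -> H0 at depth 20
  add 0.0.0.0/0 -> H3 at depth 0
  add 104.0.0.0/8 -> H2 at depth 8
  add 0.0.0.0/2 -> H4 at depth 2

== LOOKUPS ==
["H6","no-route","no-route","H2","H2","H2","H7","H2","H1","H3","H7","H7","H7"]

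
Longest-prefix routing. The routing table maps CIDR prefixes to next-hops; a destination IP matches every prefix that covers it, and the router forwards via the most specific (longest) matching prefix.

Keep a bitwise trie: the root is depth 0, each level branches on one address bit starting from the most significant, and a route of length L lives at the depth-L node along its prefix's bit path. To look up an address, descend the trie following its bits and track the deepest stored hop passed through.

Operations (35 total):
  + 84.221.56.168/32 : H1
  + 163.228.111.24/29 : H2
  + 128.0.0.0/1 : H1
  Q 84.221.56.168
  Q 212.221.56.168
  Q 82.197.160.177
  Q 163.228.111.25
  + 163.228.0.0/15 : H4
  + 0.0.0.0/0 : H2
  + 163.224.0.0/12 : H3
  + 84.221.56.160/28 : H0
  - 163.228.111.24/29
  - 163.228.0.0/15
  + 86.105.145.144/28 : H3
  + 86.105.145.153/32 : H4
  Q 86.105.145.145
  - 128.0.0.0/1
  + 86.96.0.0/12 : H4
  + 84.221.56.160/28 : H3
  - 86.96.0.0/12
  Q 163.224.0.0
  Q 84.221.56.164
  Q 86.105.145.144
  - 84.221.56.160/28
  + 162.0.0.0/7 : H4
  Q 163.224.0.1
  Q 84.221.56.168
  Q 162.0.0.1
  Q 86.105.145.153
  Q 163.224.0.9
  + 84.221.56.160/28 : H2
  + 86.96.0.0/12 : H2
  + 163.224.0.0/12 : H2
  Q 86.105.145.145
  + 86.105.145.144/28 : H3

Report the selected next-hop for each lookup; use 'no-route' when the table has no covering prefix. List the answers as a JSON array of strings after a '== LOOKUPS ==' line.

Trace:
  add 84.221.56.168/32 -> H1 at depth 32
  add 163.228.111.24/29 -> H2 at depth 29
  add 128.0.0.0/1 -> H1 at depth 1
  Q 84.221.56.168: descend 01010100110111010011100010101000 ; hops seen [H1] ; pick H1
  Q 212.221.56.168: descend 1 ; hops seen [H1] ; pick H1
  Q 82.197.160.177: descend 01010 ; hops seen [∅] ; pick no-route
  Q 163.228.111.25: descend 10100011111001000110111100011 ; hops seen [H1,H2] ; pick H2
  add 163.228.0.0/15 -> H4 at depth 15
  add 0.0.0.0/0 -> H2 at depth 0
  add 163.224.0.0/12 -> H3 at depth 12
  add 84.221.56.160/28 -> H0 at depth 28
  - 163.228.111.24/29 clear@29
  - 163.228.0.0/15 clear@15
  add 86.105.145.144/28 -> H3 at depth 28
  add 86.105.145.153/32 -> H4 at depth 32
  Q 86.105.145.145: descend 0101011001101001100100011001 ; hops seen [H2,H3] ; pick H3
  - 128.0.0.0/1 clear@1
  add 86.96.0.0/12 -> H4 at depth 12
  add 84.221.56.160/28 -> H3 at depth 28
  - 86.96.0.0/12 clear@12
  Q 163.224.0.0: descend 1010001111100 ; hops seen [H2,H3] ; pick H3
  Q 84.221.56.164: descend 0101010011011101001110001010 ; hops seen [H2,H3] ; pick H3
  Q 86.105.145.144: descend 0101011001101001100100011001 ; hops seen [H2,H3] ; pick H3
  - 84.221.56.160/28 clear@28
  add 162.0.0.0/7 -> H4 at depth 7
  Q 163.224.0.1: descend 1010001111100 ; hops seen [H2,H4,H3] ; pick H3
  Q 84.221.56.168: descend 01010100110111010011100010101000 ; hops seen [H2,H1] ; pick H1
  Q 162.0.0.1: descend 1010001 ; hops seen [H2,H4] ; pick H4
  Q 86.105.145.153: descend 01010110011010011001000110011001 ; hops seen [H2,H3,H4] ; pick H4
  Q 163.224.0.9: descend 1010001111100 ; hops seen [H2,H4,H3] ; pick H3
  add 84.221.56.160/28 -> H2 at depth 28
  add 86.96.0.0/12 -> H2 at depth 12
  add 163.224.0.0/12 -> H2 at depth 12
  Q 86.105.145.145: descend 0101011001101001100100011001 ; hops seen [H2,H2,H3] ; pick H3
  add 86.105.145.144/28 -> H3 at depth 28

== LOOKUPS ==
["H1","H1","no-route","H2","H3","H3","H3","H3","H3","H1","H4","H4","H3","H3"]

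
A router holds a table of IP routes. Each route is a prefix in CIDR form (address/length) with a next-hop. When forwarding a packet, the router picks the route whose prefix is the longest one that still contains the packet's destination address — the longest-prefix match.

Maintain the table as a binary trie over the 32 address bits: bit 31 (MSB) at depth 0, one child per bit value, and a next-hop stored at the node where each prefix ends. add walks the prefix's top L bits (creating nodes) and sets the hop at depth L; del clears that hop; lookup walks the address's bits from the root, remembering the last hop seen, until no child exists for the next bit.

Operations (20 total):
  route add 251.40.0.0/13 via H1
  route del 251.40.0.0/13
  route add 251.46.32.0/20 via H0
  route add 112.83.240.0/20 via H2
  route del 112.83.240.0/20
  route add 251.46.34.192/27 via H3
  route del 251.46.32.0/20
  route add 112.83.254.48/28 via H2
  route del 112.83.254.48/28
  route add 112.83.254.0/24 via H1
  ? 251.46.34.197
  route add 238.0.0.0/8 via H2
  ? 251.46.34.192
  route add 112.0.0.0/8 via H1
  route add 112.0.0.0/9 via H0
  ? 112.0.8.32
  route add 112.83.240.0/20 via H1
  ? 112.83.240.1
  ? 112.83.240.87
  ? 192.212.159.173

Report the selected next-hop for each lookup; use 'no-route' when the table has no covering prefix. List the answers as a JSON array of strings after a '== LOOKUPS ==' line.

Apply in order:
  add 251.40.0.0/13 -> H1 at depth 13
  - 251.40.0.0/13 clear@13
  add 251.46.32.0/20 -> H0 at depth 20
  add 112.83.240.0/20 -> H2 at depth 20
  - 112.83.240.0/20 clear@20
  add 251.46.34.192/27 -> H3 at depth 27
  - 251.46.32.0/20 clear@20
  add 112.83.254.48/28 -> H2 at depth 28
  - 112.83.254.48/28 clear@28
  add 112.83.254.0/24 -> H1 at depth 24
  Q 251.46.34.197: descend 111110110010111000100010110 ; hops seen [H3] ; pick H3
  add 238.0.0.0/8 -> H2 at depth 8
  Q 251.46.34.192: descend 111110110010111000100010110 ; hops seen [H3] ; pick H3
  add 112.0.0.0/8 -> H1 at depth 8
  add 112.0.0.0/9 -> H0 at depth 9
  Q 112.0.8.32: descend 011100000 ; hops seen [H1,H0] ; pick H0
  add 112.83.240.0/20 -> H1 at depth 20
  Q 112.83.240.1: descend 01110000010100111111 ; hops seen [H1,H0,H1] ; pick H1
  Q 112.83.240.87: descend 01110000010100111111 ; hops seen [H1,H0,H1] ; pick H1
  Q 192.212.159.173: descend 11 ; hops seen [∅] ; pick no-route

== LOOKUPS ==
["H3","H3","H0","H1","H1","no-route"]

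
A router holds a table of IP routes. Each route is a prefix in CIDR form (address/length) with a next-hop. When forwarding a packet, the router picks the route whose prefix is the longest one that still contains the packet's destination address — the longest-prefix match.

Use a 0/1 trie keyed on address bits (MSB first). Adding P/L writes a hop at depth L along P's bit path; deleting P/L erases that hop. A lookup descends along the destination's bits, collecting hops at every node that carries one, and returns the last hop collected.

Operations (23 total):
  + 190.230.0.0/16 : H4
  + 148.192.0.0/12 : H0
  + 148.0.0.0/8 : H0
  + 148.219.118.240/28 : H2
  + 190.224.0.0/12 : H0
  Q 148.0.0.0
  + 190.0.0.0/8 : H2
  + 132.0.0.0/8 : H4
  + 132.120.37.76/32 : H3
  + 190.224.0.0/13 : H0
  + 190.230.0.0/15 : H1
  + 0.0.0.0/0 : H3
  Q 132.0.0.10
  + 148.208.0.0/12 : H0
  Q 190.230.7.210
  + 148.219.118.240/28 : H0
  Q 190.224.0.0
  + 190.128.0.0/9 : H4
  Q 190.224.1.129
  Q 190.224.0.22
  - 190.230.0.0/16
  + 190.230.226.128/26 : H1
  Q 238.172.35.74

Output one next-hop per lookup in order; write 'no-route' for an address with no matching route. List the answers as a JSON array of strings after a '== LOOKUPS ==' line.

Apply in order:
  + 190.230.0.0/16 (H4) depth=16
  + 148.192.0.0/12 (H0) depth=12
  + 148.0.0.0/8 (H0) depth=8
  + 148.219.118.240/28 (H2) depth=28
  + 190.224.0.0/12 (H0) depth=12
  ? 148.0.0.0  path d0:-→d1:-→d2:-→d3:-→d4:-→d5:-→d6:-→d7:-→d8:H0  best=H0
  + 190.0.0.0/8 (H2) depth=8
  + 132.0.0.0/8 (H4) depth=8
  + 132.120.37.76/32 (H3) depth=32
  + 190.224.0.0/13 (H0) depth=13
  + 190.230.0.0/15 (H1) depth=15
  + 0.0.0.0/0 (H3) depth=0
  ? 132.0.0.10  path d0:H3→d1:-→d2:-→d3:-→d4:-→d5:-→d6:-→d7:-→d8:H4→d9:-  best=H4
  + 148.208.0.0/12 (H0) depth=12
  ? 190.230.7.210  path d0:H3→d1:-→d2:-→d3:-→d4:-→d5:-→d6:-→d7:-→d8:H2→d9:-→d10:-→d11:-→d12:H0→d13:H0→d14:-→d15:H1→d16:H4  best=H4
  + 148.219.118.240/28 (H0) depth=28
  ? 190.224.0.0  path d0:H3→d1:-→d2:-→d3:-→d4:-→d5:-→d6:-→d7:-→d8:H2→d9:-→d10:-→d11:-→d12:H0→d13:H0  best=H0
  + 190.128.0.0/9 (H4) depth=9
  ? 190.224.1.129  path d0:H3→d1:-→d2:-→d3:-→d4:-→d5:-→d6:-→d7:-→d8:H2→d9:H4→d10:-→d11:-→d12:H0→d13:H0  best=H0
  ? 190.224.0.22  path d0:H3→d1:-→d2:-→d3:-→d4:-→d5:-→d6:-→d7:-→d8:H2→d9:H4→d10:-→d11:-→d12:H0→d13:H0  best=H0
  del 190.230.0.0/16 (clear depth 16)
  + 190.230.226.128/26 (H1) depth=26
  ? 238.172.35.74  path d0:H3→d1:-  best=H3

== LOOKUPS ==
["H0","H4","H4","H0","H0","H0","H3"]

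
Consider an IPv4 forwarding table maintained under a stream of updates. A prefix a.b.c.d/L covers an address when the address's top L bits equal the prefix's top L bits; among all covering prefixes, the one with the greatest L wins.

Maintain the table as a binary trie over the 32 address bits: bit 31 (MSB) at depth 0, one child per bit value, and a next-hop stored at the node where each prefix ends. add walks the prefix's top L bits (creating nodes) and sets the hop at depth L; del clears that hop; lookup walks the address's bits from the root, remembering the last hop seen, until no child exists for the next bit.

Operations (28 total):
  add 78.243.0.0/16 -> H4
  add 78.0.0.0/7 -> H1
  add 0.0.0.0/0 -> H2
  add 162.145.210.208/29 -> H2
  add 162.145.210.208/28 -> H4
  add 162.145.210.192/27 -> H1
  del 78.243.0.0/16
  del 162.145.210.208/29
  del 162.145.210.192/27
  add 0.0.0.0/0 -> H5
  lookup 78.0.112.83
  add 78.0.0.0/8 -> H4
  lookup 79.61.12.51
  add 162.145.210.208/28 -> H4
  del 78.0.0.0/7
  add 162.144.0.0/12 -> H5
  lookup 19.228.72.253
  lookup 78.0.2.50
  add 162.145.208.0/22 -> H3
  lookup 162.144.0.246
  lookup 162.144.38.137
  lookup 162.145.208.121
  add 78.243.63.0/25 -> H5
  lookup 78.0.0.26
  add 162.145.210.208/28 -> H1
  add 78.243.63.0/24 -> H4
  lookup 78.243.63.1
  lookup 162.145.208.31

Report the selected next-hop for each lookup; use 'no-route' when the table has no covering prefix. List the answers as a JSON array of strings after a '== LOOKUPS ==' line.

Apply in order:
  add 78.243.0.0/16 -> H4 at depth 16
  add 78.0.0.0/7 -> H1 at depth 7
  add 0.0.0.0/0 -> H2 at depth 0
  add 162.145.210.208/29 -> H2 at depth 29
  add 162.145.210.208/28 -> H4 at depth 28
  add 162.145.210.192/27 -> H1 at depth 27
  del 78.243.0.0/16 (clear depth 16)
  del 162.145.210.208/29 (clear depth 29)
  del 162.145.210.192/27 (clear depth 27)
  add 0.0.0.0/0 -> H5 at depth 0
  lookup 78.0.112.83: bits 01001110 walk d0:H5→d1:-→d2:-→d3:-→d4:-→d5:-→d6:-→d7:H1→d8:- -> H1
  add 78.0.0.0/8 -> H4 at depth 8
  lookup 79.61.12.51: bits 0100111 walk d0:H5→d1:-→d2:-→d3:-→d4:-→d5:-→d6:-→d7:H1 -> H1
  add 162.145.210.208/28 -> H4 at depth 28
  del 78.0.0.0/7 (clear depth 7)
  add 162.144.0.0/12 -> H5 at depth 12
  lookup 19.228.72.253: bits 0 walk d0:H5→d1:- -> H5
  lookup 78.0.2.50: bits 01001110 walk d0:H5→d1:-→d2:-→d3:-→d4:-→d5:-→d6:-→d7:-→d8:H4 -> H4
  add 162.145.208.0/22 -> H3 at depth 22
  lookup 162.144.0.246: bits 101000101001000 walk d0:H5→d1:-→d2:-→d3:-→d4:-→d5:-→d6:-→d7:-→d8:-→d9:-→d10:-→d11:-→d12:H5→d13:-→d14:-→d15:- -> H5
  lookup 162.144.38.137: bits 101000101001000 walk d0:H5→d1:-→d2:-→d3:-→d4:-→d5:-→d6:-→d7:-→d8:-→d9:-→d10:-→d11:-→d12:H5→d13:-→d14:-→d15:- -> H5
  lookup 162.145.208.121: bits 1010001010010001110100 walk d0:H5→d1:-→d2:-→d3:-→d4:-→d5:-→d6:-→d7:-→d8:-→d9:-→d10:-→d11:-→d12:H5→d13:-→d14:-→d15:-→d16:-→d17:-→d18:-→d19:-→d20:-→d21:-→d22:H3 -> H3
  add 78.243.63.0/25 -> H5 at depth 25
  lookup 78.0.0.26: bits 01001110 walk d0:H5→d1:-→d2:-→d3:-→d4:-→d5:-→d6:-→d7:-→d8:H4 -> H4
  add 162.145.210.208/28 -> H1 at depth 28
  add 78.243.63.0/24 -> H4 at depth 24
  lookup 78.243.63.1: bits 0100111011110011001111110 walk d0:H5→d1:-→d2:-→d3:-→d4:-→d5:-→d6:-→d7:-→d8:H4→d9:-→d10:-→d11:-→d12:-→d13:-→d14:-→d15:-→d16:-→d17:-→d18:-→d19:-→d20:-→d21:-→d22:-→d23:-→d24:H4→d25:H5 -> H5
  lookup 162.145.208.31: bits 1010001010010001110100 walk d0:H5→d1:-→d2:-→d3:-→d4:-→d5:-→d6:-→d7:-→d8:-→d9:-→d10:-→d11:-→d12:H5→d13:-→d14:-→d15:-→d16:-→d17:-→d18:-→d19:-→d20:-→d21:-→d22:H3 -> H3

== LOOKUPS ==
["H1","H1","H5","H4","H5","H5","H3","H4","H5","H3"]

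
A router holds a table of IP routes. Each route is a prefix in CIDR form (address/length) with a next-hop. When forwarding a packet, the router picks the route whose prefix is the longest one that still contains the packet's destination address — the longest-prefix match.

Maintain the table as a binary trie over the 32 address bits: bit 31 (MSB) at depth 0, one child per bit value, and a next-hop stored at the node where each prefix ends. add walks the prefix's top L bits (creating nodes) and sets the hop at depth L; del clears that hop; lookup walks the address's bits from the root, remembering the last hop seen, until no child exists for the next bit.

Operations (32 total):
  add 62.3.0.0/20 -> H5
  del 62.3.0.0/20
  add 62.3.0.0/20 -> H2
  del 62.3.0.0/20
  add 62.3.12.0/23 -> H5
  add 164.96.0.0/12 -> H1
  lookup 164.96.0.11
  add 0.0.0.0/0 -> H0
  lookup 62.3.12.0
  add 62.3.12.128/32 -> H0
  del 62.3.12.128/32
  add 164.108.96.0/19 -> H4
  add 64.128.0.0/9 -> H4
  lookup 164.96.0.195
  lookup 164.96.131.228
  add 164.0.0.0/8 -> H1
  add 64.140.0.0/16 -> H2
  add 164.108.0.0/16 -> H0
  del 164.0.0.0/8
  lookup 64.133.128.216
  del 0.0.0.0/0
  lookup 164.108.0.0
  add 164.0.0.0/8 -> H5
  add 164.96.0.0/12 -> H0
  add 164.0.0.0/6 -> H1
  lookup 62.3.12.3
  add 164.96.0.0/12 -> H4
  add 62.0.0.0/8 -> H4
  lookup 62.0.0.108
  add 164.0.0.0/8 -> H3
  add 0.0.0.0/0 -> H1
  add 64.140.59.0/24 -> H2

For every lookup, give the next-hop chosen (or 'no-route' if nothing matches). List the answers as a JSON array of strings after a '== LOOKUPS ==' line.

Process each operation:
  + 62.3.0.0/20 (H5) depth=20
  - 62.3.0.0/20 clear@20
  + 62.3.0.0/20 (H2) depth=20
  - 62.3.0.0/20 clear@20
  + 62.3.12.0/23 (H5) depth=23
  + 164.96.0.0/12 (H1) depth=12
  ? 164.96.0.11  path d0:-→d1:-→d2:-→d3:-→d4:-→d5:-→d6:-→d7:-→d8:-→d9:-→d10:-→d11:-→d12:H1  best=H1
  + 0.0.0.0/0 (H0) depth=0
  ? 62.3.12.0  path d0:H0→d1:-→d2:-→d3:-→d4:-→d5:-→d6:-→d7:-→d8:-→d9:-→d10:-→d11:-→d12:-→d13:-→d14:-→d15:-→d16:-→d17:-→d18:-→d19:-→d20:-→d21:-→d22:-→d23:H5  best=H5
  + 62.3.12.128/32 (H0) depth=32
  - 62.3.12.128/32 clear@32
  + 164.108.96.0/19 (H4) depth=19
  + 64.128.0.0/9 (H4) depth=9
  ? 164.96.0.195  path d0:H0→d1:-→d2:-→d3:-→d4:-→d5:-→d6:-→d7:-→d8:-→d9:-→d10:-→d11:-→d12:H1  best=H1
  ? 164.96.131.228  path d0:H0→d1:-→d2:-→d3:-→d4:-→d5:-→d6:-→d7:-→d8:-→d9:-→d10:-→d11:-→d12:H1  best=H1
  + 164.0.0.0/8 (H1) depth=8
  + 64.140.0.0/16 (H2) depth=16
  + 164.108.0.0/16 (H0) depth=16
  - 164.0.0.0/8 clear@8
  ? 64.133.128.216  path d0:H0→d1:-→d2:-→d3:-→d4:-→d5:-→d6:-→d7:-→d8:-→d9:H4→d10:-→d11:-→d12:-  best=H4
  - 0.0.0.0/0 clear@0
  ? 164.108.0.0  path d0:-→d1:-→d2:-→d3:-→d4:-→d5:-→d6:-→d7:-→d8:-→d9:-→d10:-→d11:-→d12:H1→d13:-→d14:-→d15:-→d16:H0→d17:-  best=H0
  + 164.0.0.0/8 (H5) depth=8
  + 164.96.0.0/12 (H0) depth=12
  + 164.0.0.0/6 (H1) depth=6
  ? 62.3.12.3  path d0:-→d1:-→d2:-→d3:-→d4:-→d5:-→d6:-→d7:-→d8:-→d9:-→d10:-→d11:-→d12:-→d13:-→d14:-→d15:-→d16:-→d17:-→d18:-→d19:-→d20:-→d21:-→d22:-→d23:H5→d24:-  best=H5
  + 164.96.0.0/12 (H4) depth=12
  + 62.0.0.0/8 (H4) depth=8
  ? 62.0.0.108  path d0:-→d1:-→d2:-→d3:-→d4:-→d5:-→d6:-→d7:-→d8:H4→d9:-→d10:-→d11:-→d12:-→d13:-→d14:-  best=H4
  + 164.0.0.0/8 (H3) depth=8
  + 0.0.0.0/0 (H1) depth=0
  + 64.140.59.0/24 (H2) depth=24

== LOOKUPS ==
["H1","H5","H1","H1","H4","H0","H5","H4"]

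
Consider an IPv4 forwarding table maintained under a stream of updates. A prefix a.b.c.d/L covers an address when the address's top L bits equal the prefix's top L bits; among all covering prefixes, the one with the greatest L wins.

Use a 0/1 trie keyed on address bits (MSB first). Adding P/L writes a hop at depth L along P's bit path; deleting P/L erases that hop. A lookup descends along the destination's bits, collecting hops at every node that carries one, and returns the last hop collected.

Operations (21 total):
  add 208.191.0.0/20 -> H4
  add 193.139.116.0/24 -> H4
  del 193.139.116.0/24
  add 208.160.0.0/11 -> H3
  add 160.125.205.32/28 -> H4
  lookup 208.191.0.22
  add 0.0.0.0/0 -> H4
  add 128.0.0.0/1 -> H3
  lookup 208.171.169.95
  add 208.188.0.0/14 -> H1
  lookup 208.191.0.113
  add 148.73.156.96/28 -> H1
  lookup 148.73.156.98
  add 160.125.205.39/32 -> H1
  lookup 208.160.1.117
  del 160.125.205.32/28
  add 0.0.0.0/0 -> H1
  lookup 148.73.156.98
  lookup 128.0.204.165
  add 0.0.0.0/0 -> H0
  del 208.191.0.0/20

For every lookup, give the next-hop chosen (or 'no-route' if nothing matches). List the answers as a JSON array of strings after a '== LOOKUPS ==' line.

Trace:
  + 208.191.0.0/20 (H4) depth=20
  + 193.139.116.0/24 (H4) depth=24
  - 193.139.116.0/24 clear@24
  + 208.160.0.0/11 (H3) depth=11
  + 160.125.205.32/28 (H4) depth=28
  Q 208.191.0.22: descend 11010000101111110000 ; hops seen [H3,H4] ; pick H4
  + 0.0.0.0/0 (H4) depth=0
  + 128.0.0.0/1 (H3) depth=1
  Q 208.171.169.95: descend 11010000101 ; hops seen [H4,H3,H3] ; pick H3
  + 208.188.0.0/14 (H1) depth=14
  Q 208.191.0.113: descend 11010000101111110000 ; hops seen [H4,H3,H3,H1,H4] ; pick H4
  + 148.73.156.96/28 (H1) depth=28
  Q 148.73.156.98: descend 1001010001001001100111000110 ; hops seen [H4,H3,H1] ; pick H1
  + 160.125.205.39/32 (H1) depth=32
  Q 208.160.1.117: descend 11010000101 ; hops seen [H4,H3,H3] ; pick H3
  - 160.125.205.32/28 clear@28
  + 0.0.0.0/0 (H1) depth=0
  Q 148.73.156.98: descend 1001010001001001100111000110 ; hops seen [H1,H3,H1] ; pick H1
  Q 128.0.204.165: descend 100 ; hops seen [H1,H3] ; pick H3
  + 0.0.0.0/0 (H0) depth=0
  - 208.191.0.0/20 clear@20

== LOOKUPS ==
["H4","H3","H4","H1","H3","H1","H3"]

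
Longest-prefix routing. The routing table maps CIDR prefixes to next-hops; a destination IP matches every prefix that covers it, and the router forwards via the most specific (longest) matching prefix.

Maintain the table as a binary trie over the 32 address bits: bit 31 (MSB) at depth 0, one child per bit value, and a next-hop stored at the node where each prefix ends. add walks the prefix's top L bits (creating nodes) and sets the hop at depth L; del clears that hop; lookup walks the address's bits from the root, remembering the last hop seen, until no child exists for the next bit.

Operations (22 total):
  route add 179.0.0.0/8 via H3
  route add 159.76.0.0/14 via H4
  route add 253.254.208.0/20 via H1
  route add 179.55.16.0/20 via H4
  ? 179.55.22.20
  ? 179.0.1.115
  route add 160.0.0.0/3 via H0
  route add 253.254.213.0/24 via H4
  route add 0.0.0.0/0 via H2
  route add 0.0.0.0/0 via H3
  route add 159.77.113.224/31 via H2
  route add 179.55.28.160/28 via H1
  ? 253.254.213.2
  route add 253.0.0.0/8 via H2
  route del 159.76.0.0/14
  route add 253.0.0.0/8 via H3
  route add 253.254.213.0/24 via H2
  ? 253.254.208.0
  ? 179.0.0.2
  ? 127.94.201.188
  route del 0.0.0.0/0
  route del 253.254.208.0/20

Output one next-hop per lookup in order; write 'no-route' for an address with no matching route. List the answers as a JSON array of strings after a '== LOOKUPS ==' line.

Process each operation:
  add 179.0.0.0/8 -> H3 at depth 8
  add 159.76.0.0/14 -> H4 at depth 14
  add 253.254.208.0/20 -> H1 at depth 20
  add 179.55.16.0/20 -> H4 at depth 20
  Q 179.55.22.20: descend 10110011001101110001 ; hops seen [H3,H4] ; pick H4
  Q 179.0.1.115: descend 1011001100 ; hops seen [H3] ; pick H3
  add 160.0.0.0/3 -> H0 at depth 3
  add 253.254.213.0/24 -> H4 at depth 24
  add 0.0.0.0/0 -> H2 at depth 0
  add 0.0.0.0/0 -> H3 at depth 0
  add 159.77.113.224/31 -> H2 at depth 31
  add 179.55.28.160/28 -> H1 at depth 28
  Q 253.254.213.2: descend 111111011111111011010101 ; hops seen [H3,H1,H4] ; pick H4
  add 253.0.0.0/8 -> H2 at depth 8
  del 159.76.0.0/14 (clear depth 14)
  add 253.0.0.0/8 -> H3 at depth 8
  add 253.254.213.0/24 -> H2 at depth 24
  Q 253.254.208.0: descend 111111011111111011010 ; hops seen [H3,H3,H1] ; pick H1
  Q 179.0.0.2: descend 1011001100 ; hops seen [H3,H0,H3] ; pick H3
  Q 127.94.201.188: descend ε ; hops seen [H3] ; pick H3
  del 0.0.0.0/0 (clear depth 0)
  del 253.254.208.0/20 (clear depth 20)

== LOOKUPS ==
["H4","H3","H4","H1","H3","H3"]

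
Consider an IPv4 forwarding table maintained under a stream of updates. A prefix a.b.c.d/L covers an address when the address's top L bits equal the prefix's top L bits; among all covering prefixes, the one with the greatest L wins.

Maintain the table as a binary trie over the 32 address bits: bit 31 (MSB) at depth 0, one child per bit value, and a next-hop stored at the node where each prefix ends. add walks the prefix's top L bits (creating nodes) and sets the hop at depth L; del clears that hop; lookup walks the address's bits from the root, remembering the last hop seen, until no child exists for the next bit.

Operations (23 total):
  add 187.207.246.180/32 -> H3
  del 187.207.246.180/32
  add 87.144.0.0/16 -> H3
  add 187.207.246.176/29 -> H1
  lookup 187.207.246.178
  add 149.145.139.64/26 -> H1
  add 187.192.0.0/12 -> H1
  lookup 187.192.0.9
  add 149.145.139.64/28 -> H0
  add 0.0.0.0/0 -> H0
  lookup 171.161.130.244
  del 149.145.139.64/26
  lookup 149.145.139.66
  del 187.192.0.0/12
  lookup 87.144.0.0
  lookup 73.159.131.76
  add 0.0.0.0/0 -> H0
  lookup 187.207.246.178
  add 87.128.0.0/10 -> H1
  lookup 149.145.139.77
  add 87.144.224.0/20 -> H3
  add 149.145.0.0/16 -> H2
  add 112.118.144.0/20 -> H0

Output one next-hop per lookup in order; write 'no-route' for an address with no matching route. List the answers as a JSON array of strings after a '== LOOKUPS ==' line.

Apply in order:
  add 187.207.246.180/32 -> H3 at depth 32
  - 187.207.246.180/32 clear@32
  add 87.144.0.0/16 -> H3 at depth 16
  add 187.207.246.176/29 -> H1 at depth 29
  lookup 187.207.246.178: bits 10111011110011111111011010110 walk d0:-→d1:-→d2:-→d3:-→d4:-→d5:-→d6:-→d7:-→d8:-→d9:-→d10:-→d11:-→d12:-→d13:-→d14:-→d15:-→d16:-→d17:-→d18:-→d19:-→d20:-→d21:-→d22:-→d23:-→d24:-→d25:-→d26:-→d27:-→d28:-→d29:H1 -> H1
  add 149.145.139.64/26 -> H1 at depth 26
  add 187.192.0.0/12 -> H1 at depth 12
  lookup 187.192.0.9: bits 101110111100 walk d0:-→d1:-→d2:-→d3:-→d4:-→d5:-→d6:-→d7:-→d8:-→d9:-→d10:-→d11:-→d12:H1 -> H1
  add 149.145.139.64/28 -> H0 at depth 28
  add 0.0.0.0/0 -> H0 at depth 0
  lookup 171.161.130.244: bits 101 walk d0:H0→d1:-→d2:-→d3:- -> H0
  - 149.145.139.64/26 clear@26
  lookup 149.145.139.66: bits 1001010110010001100010110100 walk d0:H0→d1:-→d2:-→d3:-→d4:-→d5:-→d6:-→d7:-→d8:-→d9:-→d10:-→d11:-→d12:-→d13:-→d14:-→d15:-→d16:-→d17:-→d18:-→d19:-→d20:-→d21:-→d22:-→d23:-→d24:-→d25:-→d26:-→d27:-→d28:H0 -> H0
  - 187.192.0.0/12 clear@12
  lookup 87.144.0.0: bits 0101011110010000 walk d0:H0→d1:-→d2:-→d3:-→d4:-→d5:-→d6:-→d7:-→d8:-→d9:-→d10:-→d11:-→d12:-→d13:-→d14:-→d15:-→d16:H3 -> H3
  lookup 73.159.131.76: bits 010 walk d0:H0→d1:-→d2:-→d3:- -> H0
  add 0.0.0.0/0 -> H0 at depth 0
  lookup 187.207.246.178: bits 10111011110011111111011010110 walk d0:H0→d1:-→d2:-→d3:-→d4:-→d5:-→d6:-→d7:-→d8:-→d9:-→d10:-→d11:-→d12:-→d13:-→d14:-→d15:-→d16:-→d17:-→d18:-→d19:-→d20:-→d21:-→d22:-→d23:-→d24:-→d25:-→d26:-→d27:-→d28:-→d29:H1 -> H1
  add 87.128.0.0/10 -> H1 at depth 10
  lookup 149.145.139.77: bits 1001010110010001100010110100 walk d0:H0→d1:-→d2:-→d3:-→d4:-→d5:-→d6:-→d7:-→d8:-→d9:-→d10:-→d11:-→d12:-→d13:-→d14:-→d15:-→d16:-→d17:-→d18:-→d19:-→d20:-→d21:-→d22:-→d23:-→d24:-→d25:-→d26:-→d27:-→d28:H0 -> H0
  add 87.144.224.0/20 -> H3 at depth 20
  add 149.145.0.0/16 -> H2 at depth 16
  add 112.118.144.0/20 -> H0 at depth 20

== LOOKUPS ==
["H1","H1","H0","H0","H3","H0","H1","H0"]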